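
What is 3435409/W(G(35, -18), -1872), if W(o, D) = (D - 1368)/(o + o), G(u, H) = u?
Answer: -24047863/324 ≈ -74222.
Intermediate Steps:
W(o, D) = (-1368 + D)/(2*o) (W(o, D) = (-1368 + D)/((2*o)) = (-1368 + D)*(1/(2*o)) = (-1368 + D)/(2*o))
3435409/W(G(35, -18), -1872) = 3435409/(((½)*(-1368 - 1872)/35)) = 3435409/(((½)*(1/35)*(-3240))) = 3435409/(-324/7) = 3435409*(-7/324) = -24047863/324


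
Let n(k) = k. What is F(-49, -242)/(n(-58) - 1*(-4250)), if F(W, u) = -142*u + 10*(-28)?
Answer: 8521/1048 ≈ 8.1307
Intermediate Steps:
F(W, u) = -280 - 142*u (F(W, u) = -142*u - 280 = -280 - 142*u)
F(-49, -242)/(n(-58) - 1*(-4250)) = (-280 - 142*(-242))/(-58 - 1*(-4250)) = (-280 + 34364)/(-58 + 4250) = 34084/4192 = 34084*(1/4192) = 8521/1048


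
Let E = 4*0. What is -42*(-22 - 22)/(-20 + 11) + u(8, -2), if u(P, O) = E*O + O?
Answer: -622/3 ≈ -207.33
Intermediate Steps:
E = 0
u(P, O) = O (u(P, O) = 0*O + O = 0 + O = O)
-42*(-22 - 22)/(-20 + 11) + u(8, -2) = -42*(-22 - 22)/(-20 + 11) - 2 = -(-1848)/(-9) - 2 = -(-1848)*(-1)/9 - 2 = -42*44/9 - 2 = -616/3 - 2 = -622/3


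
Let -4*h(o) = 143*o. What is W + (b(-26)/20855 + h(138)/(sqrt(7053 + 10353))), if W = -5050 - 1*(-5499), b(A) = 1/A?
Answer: 243461269/542230 - 3289*sqrt(1934)/3868 ≈ 411.61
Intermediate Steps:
h(o) = -143*o/4
W = 449 (W = -5050 + 5499 = 449)
W + (b(-26)/20855 + h(138)/(sqrt(7053 + 10353))) = 449 + (1/(-26*20855) + (-143/4*138)/(sqrt(7053 + 10353))) = 449 + (-1/26*1/20855 - 9867*sqrt(1934)/5802/2) = 449 + (-1/542230 - 9867*sqrt(1934)/5802/2) = 449 + (-1/542230 - 3289*sqrt(1934)/3868) = 243461269/542230 - 3289*sqrt(1934)/3868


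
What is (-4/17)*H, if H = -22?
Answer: 88/17 ≈ 5.1765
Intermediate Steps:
(-4/17)*H = (-4/17)*(-22) = ((1/17)*(-4))*(-22) = -4/17*(-22) = 88/17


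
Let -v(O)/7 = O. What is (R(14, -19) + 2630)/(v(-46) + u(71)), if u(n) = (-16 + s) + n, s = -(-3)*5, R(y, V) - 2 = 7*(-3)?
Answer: 373/56 ≈ 6.6607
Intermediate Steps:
v(O) = -7*O
R(y, V) = -19 (R(y, V) = 2 + 7*(-3) = 2 - 21 = -19)
s = 15 (s = -1*(-15) = 15)
u(n) = -1 + n (u(n) = (-16 + 15) + n = -1 + n)
(R(14, -19) + 2630)/(v(-46) + u(71)) = (-19 + 2630)/(-7*(-46) + (-1 + 71)) = 2611/(322 + 70) = 2611/392 = 2611*(1/392) = 373/56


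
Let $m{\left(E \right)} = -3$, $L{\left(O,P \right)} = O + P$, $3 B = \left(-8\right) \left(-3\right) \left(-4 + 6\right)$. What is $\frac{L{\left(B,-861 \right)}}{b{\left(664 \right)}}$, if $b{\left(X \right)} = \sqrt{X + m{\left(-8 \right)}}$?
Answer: $- \frac{845 \sqrt{661}}{661} \approx -32.867$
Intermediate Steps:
$B = 16$ ($B = \frac{\left(-8\right) \left(-3\right) \left(-4 + 6\right)}{3} = \frac{24 \cdot 2}{3} = \frac{1}{3} \cdot 48 = 16$)
$b{\left(X \right)} = \sqrt{-3 + X}$ ($b{\left(X \right)} = \sqrt{X - 3} = \sqrt{-3 + X}$)
$\frac{L{\left(B,-861 \right)}}{b{\left(664 \right)}} = \frac{16 - 861}{\sqrt{-3 + 664}} = - \frac{845}{\sqrt{661}} = - 845 \frac{\sqrt{661}}{661} = - \frac{845 \sqrt{661}}{661}$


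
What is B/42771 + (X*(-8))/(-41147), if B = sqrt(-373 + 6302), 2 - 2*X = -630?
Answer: 111293407/1759898337 ≈ 0.063239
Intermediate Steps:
X = 316 (X = 1 - 1/2*(-630) = 1 + 315 = 316)
B = 77 (B = sqrt(5929) = 77)
B/42771 + (X*(-8))/(-41147) = 77/42771 + (316*(-8))/(-41147) = 77*(1/42771) - 2528*(-1/41147) = 77/42771 + 2528/41147 = 111293407/1759898337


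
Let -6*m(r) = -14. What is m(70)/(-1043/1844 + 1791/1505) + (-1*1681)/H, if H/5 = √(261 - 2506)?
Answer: 19426540/5198667 + 1681*I*√2245/11225 ≈ 3.7368 + 7.0956*I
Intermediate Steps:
m(r) = 7/3 (m(r) = -⅙*(-14) = 7/3)
H = 5*I*√2245 (H = 5*√(261 - 2506) = 5*√(-2245) = 5*(I*√2245) = 5*I*√2245 ≈ 236.91*I)
m(70)/(-1043/1844 + 1791/1505) + (-1*1681)/H = 7/(3*(-1043/1844 + 1791/1505)) + (-1*1681)/((5*I*√2245)) = 7/(3*(-1043*1/1844 + 1791*(1/1505))) - (-1681)*I*√2245/11225 = 7/(3*(-1043/1844 + 1791/1505)) + 1681*I*√2245/11225 = 7/(3*(1732889/2775220)) + 1681*I*√2245/11225 = (7/3)*(2775220/1732889) + 1681*I*√2245/11225 = 19426540/5198667 + 1681*I*√2245/11225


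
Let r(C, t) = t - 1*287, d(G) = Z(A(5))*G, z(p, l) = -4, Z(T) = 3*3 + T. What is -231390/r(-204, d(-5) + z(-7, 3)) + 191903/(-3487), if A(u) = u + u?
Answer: 366391186/672991 ≈ 544.42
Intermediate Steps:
A(u) = 2*u
Z(T) = 9 + T
d(G) = 19*G (d(G) = (9 + 2*5)*G = (9 + 10)*G = 19*G)
r(C, t) = -287 + t (r(C, t) = t - 287 = -287 + t)
-231390/r(-204, d(-5) + z(-7, 3)) + 191903/(-3487) = -231390/(-287 + (19*(-5) - 4)) + 191903/(-3487) = -231390/(-287 + (-95 - 4)) + 191903*(-1/3487) = -231390/(-287 - 99) - 191903/3487 = -231390/(-386) - 191903/3487 = -231390*(-1/386) - 191903/3487 = 115695/193 - 191903/3487 = 366391186/672991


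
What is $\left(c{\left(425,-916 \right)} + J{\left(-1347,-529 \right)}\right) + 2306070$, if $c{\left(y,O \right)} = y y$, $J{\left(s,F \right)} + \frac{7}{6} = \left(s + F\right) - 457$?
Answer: $\frac{14906165}{6} \approx 2.4844 \cdot 10^{6}$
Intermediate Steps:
$J{\left(s,F \right)} = - \frac{2749}{6} + F + s$ ($J{\left(s,F \right)} = - \frac{7}{6} - \left(457 - F - s\right) = - \frac{7}{6} + \left(-457 + F + s\right) = - \frac{2749}{6} + F + s$)
$c{\left(y,O \right)} = y^{2}$
$\left(c{\left(425,-916 \right)} + J{\left(-1347,-529 \right)}\right) + 2306070 = \left(425^{2} - \frac{14005}{6}\right) + 2306070 = \left(180625 - \frac{14005}{6}\right) + 2306070 = \frac{1069745}{6} + 2306070 = \frac{14906165}{6}$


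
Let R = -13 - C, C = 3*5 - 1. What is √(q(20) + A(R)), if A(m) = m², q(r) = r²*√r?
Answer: √(729 + 800*√5) ≈ 50.178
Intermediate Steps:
C = 14 (C = 15 - 1 = 14)
q(r) = r^(5/2)
R = -27 (R = -13 - 1*14 = -13 - 14 = -27)
√(q(20) + A(R)) = √(20^(5/2) + (-27)²) = √(800*√5 + 729) = √(729 + 800*√5)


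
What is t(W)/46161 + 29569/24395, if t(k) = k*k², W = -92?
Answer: -766572137/48960765 ≈ -15.657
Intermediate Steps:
t(k) = k³
t(W)/46161 + 29569/24395 = (-92)³/46161 + 29569/24395 = -778688*1/46161 + 29569*(1/24395) = -33856/2007 + 29569/24395 = -766572137/48960765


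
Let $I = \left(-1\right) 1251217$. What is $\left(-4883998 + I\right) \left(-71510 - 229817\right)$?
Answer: $1848705930305$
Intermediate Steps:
$I = -1251217$
$\left(-4883998 + I\right) \left(-71510 - 229817\right) = \left(-4883998 - 1251217\right) \left(-71510 - 229817\right) = \left(-6135215\right) \left(-301327\right) = 1848705930305$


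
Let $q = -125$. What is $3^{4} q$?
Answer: $-10125$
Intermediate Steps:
$3^{4} q = 3^{4} \left(-125\right) = 81 \left(-125\right) = -10125$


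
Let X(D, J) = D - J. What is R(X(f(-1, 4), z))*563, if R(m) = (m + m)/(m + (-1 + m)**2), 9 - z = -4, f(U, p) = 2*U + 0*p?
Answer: -16890/241 ≈ -70.083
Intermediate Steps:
f(U, p) = 2*U (f(U, p) = 2*U + 0 = 2*U)
z = 13 (z = 9 - 1*(-4) = 9 + 4 = 13)
R(m) = 2*m/(m + (-1 + m)**2) (R(m) = (2*m)/(m + (-1 + m)**2) = 2*m/(m + (-1 + m)**2))
R(X(f(-1, 4), z))*563 = (2*(2*(-1) - 1*13)/((2*(-1) - 1*13) + (-1 + (2*(-1) - 1*13))**2))*563 = (2*(-2 - 13)/((-2 - 13) + (-1 + (-2 - 13))**2))*563 = (2*(-15)/(-15 + (-1 - 15)**2))*563 = (2*(-15)/(-15 + (-16)**2))*563 = (2*(-15)/(-15 + 256))*563 = (2*(-15)/241)*563 = (2*(-15)*(1/241))*563 = -30/241*563 = -16890/241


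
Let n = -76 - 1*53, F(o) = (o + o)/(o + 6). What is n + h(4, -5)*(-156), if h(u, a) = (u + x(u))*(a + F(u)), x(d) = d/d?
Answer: 3147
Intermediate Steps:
x(d) = 1
F(o) = 2*o/(6 + o) (F(o) = (2*o)/(6 + o) = 2*o/(6 + o))
h(u, a) = (1 + u)*(a + 2*u/(6 + u)) (h(u, a) = (u + 1)*(a + 2*u/(6 + u)) = (1 + u)*(a + 2*u/(6 + u)))
n = -129 (n = -76 - 53 = -129)
n + h(4, -5)*(-156) = -129 + ((2*4 + 2*4² - 5*(1 + 4)*(6 + 4))/(6 + 4))*(-156) = -129 + ((8 + 2*16 - 5*5*10)/10)*(-156) = -129 + ((8 + 32 - 250)/10)*(-156) = -129 + ((⅒)*(-210))*(-156) = -129 - 21*(-156) = -129 + 3276 = 3147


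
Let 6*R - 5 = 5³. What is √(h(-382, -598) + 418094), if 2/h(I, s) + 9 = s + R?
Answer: √322301972462/878 ≈ 646.60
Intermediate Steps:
R = 65/3 (R = ⅚ + (⅙)*5³ = ⅚ + (⅙)*125 = ⅚ + 125/6 = 65/3 ≈ 21.667)
h(I, s) = 2/(38/3 + s) (h(I, s) = 2/(-9 + (s + 65/3)) = 2/(-9 + (65/3 + s)) = 2/(38/3 + s))
√(h(-382, -598) + 418094) = √(6/(38 + 3*(-598)) + 418094) = √(6/(38 - 1794) + 418094) = √(6/(-1756) + 418094) = √(6*(-1/1756) + 418094) = √(-3/878 + 418094) = √(367086529/878) = √322301972462/878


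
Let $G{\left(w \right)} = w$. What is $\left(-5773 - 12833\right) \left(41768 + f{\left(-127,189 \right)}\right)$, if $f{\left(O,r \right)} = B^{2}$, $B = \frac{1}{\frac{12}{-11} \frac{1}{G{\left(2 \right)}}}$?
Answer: $- \frac{4663187669}{6} \approx -7.772 \cdot 10^{8}$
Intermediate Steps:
$B = - \frac{11}{6}$ ($B = \frac{1}{\frac{12}{-11} \cdot \frac{1}{2}} = \frac{1}{12 \left(- \frac{1}{11}\right) \frac{1}{2}} = \frac{1}{\left(- \frac{12}{11}\right) \frac{1}{2}} = \frac{1}{- \frac{6}{11}} = - \frac{11}{6} \approx -1.8333$)
$f{\left(O,r \right)} = \frac{121}{36}$ ($f{\left(O,r \right)} = \left(- \frac{11}{6}\right)^{2} = \frac{121}{36}$)
$\left(-5773 - 12833\right) \left(41768 + f{\left(-127,189 \right)}\right) = \left(-5773 - 12833\right) \left(41768 + \frac{121}{36}\right) = \left(-18606\right) \frac{1503769}{36} = - \frac{4663187669}{6}$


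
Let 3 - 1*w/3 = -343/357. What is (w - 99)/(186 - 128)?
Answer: -1481/986 ≈ -1.5020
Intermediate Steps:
w = 202/17 (w = 9 - (-1029)/357 = 9 - 3*(-49/51) = 9 + 49/17 = 202/17 ≈ 11.882)
(w - 99)/(186 - 128) = (202/17 - 99)/(186 - 128) = -1481/17/58 = -1481/17*1/58 = -1481/986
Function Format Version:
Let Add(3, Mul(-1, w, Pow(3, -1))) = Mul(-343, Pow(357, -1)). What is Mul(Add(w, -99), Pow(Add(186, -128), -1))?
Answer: Rational(-1481, 986) ≈ -1.5020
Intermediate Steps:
w = Rational(202, 17) (w = Add(9, Mul(-3, Mul(-343, Pow(357, -1)))) = Add(9, Mul(-3, Mul(-343, Rational(1, 357)))) = Add(9, Mul(-3, Rational(-49, 51))) = Add(9, Rational(49, 17)) = Rational(202, 17) ≈ 11.882)
Mul(Add(w, -99), Pow(Add(186, -128), -1)) = Mul(Add(Rational(202, 17), -99), Pow(Add(186, -128), -1)) = Mul(Rational(-1481, 17), Pow(58, -1)) = Mul(Rational(-1481, 17), Rational(1, 58)) = Rational(-1481, 986)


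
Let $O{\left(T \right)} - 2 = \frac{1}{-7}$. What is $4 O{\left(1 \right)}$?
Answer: $\frac{52}{7} \approx 7.4286$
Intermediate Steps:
$O{\left(T \right)} = \frac{13}{7}$ ($O{\left(T \right)} = 2 + \frac{1}{-7} = 2 - \frac{1}{7} = \frac{13}{7}$)
$4 O{\left(1 \right)} = 4 \cdot \frac{13}{7} = \frac{52}{7}$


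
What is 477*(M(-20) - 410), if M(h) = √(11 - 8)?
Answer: -195570 + 477*√3 ≈ -1.9474e+5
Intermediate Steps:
M(h) = √3
477*(M(-20) - 410) = 477*(√3 - 410) = 477*(-410 + √3) = -195570 + 477*√3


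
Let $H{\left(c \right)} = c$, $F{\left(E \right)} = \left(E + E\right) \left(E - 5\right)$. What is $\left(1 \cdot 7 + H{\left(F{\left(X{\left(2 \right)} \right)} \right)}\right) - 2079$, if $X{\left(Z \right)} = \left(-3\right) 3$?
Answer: $-1820$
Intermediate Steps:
$X{\left(Z \right)} = -9$
$F{\left(E \right)} = 2 E \left(-5 + E\right)$
$\left(1 \cdot 7 + H{\left(F{\left(X{\left(2 \right)} \right)} \right)}\right) - 2079 = \left(1 \cdot 7 + 2 \left(-9\right) \left(-5 - 9\right)\right) - 2079 = \left(7 + 2 \left(-9\right) \left(-14\right)\right) - 2079 = \left(7 + 252\right) - 2079 = 259 - 2079 = -1820$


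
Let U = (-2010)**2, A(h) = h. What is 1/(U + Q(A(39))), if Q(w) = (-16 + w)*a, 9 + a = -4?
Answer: 1/4039801 ≈ 2.4754e-7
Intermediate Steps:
a = -13 (a = -9 - 4 = -13)
Q(w) = 208 - 13*w (Q(w) = (-16 + w)*(-13) = 208 - 13*w)
U = 4040100
1/(U + Q(A(39))) = 1/(4040100 + (208 - 13*39)) = 1/(4040100 + (208 - 507)) = 1/(4040100 - 299) = 1/4039801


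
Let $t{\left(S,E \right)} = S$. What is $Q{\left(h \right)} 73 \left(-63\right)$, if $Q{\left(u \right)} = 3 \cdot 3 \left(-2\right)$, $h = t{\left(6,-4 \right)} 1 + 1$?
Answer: $82782$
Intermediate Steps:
$h = 7$ ($h = 6 \cdot 1 + 1 = 6 + 1 = 7$)
$Q{\left(u \right)} = -18$ ($Q{\left(u \right)} = 9 \left(-2\right) = -18$)
$Q{\left(h \right)} 73 \left(-63\right) = \left(-18\right) 73 \left(-63\right) = \left(-1314\right) \left(-63\right) = 82782$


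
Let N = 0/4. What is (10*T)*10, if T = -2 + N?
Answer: -200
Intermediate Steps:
N = 0 (N = 0*(1/4) = 0)
T = -2 (T = -2 + 0 = -2)
(10*T)*10 = (10*(-2))*10 = -20*10 = -200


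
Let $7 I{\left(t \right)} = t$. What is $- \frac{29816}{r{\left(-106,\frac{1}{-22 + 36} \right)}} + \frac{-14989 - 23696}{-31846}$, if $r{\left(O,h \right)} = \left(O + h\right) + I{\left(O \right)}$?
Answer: $\frac{13358855779}{53978970} \approx 247.48$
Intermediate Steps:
$I{\left(t \right)} = \frac{t}{7}$
$r{\left(O,h \right)} = h + \frac{8 O}{7}$ ($r{\left(O,h \right)} = \left(O + h\right) + \frac{O}{7} = h + \frac{8 O}{7}$)
$- \frac{29816}{r{\left(-106,\frac{1}{-22 + 36} \right)}} + \frac{-14989 - 23696}{-31846} = - \frac{29816}{\frac{1}{-22 + 36} + \frac{8}{7} \left(-106\right)} + \frac{-14989 - 23696}{-31846} = - \frac{29816}{\frac{1}{14} - \frac{848}{7}} - - \frac{38685}{31846} = - \frac{29816}{\frac{1}{14} - \frac{848}{7}} + \frac{38685}{31846} = - \frac{29816}{- \frac{1695}{14}} + \frac{38685}{31846} = \left(-29816\right) \left(- \frac{14}{1695}\right) + \frac{38685}{31846} = \frac{417424}{1695} + \frac{38685}{31846} = \frac{13358855779}{53978970}$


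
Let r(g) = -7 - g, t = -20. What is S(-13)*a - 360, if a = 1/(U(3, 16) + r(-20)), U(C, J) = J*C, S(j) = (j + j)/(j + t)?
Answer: -724654/2013 ≈ -359.99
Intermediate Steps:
S(j) = 2*j/(-20 + j) (S(j) = (j + j)/(j - 20) = (2*j)/(-20 + j) = 2*j/(-20 + j))
U(C, J) = C*J
a = 1/61 (a = 1/(3*16 + (-7 - 1*(-20))) = 1/(48 + (-7 + 20)) = 1/(48 + 13) = 1/61 ≈ 0.016393)
S(-13)*a - 360 = (2*(-13)/(-20 - 13))*(1/61) - 360 = (2*(-13)/(-33))*(1/61) - 360 = (2*(-13)*(-1/33))*(1/61) - 360 = (26/33)*(1/61) - 360 = 26/2013 - 360 = -724654/2013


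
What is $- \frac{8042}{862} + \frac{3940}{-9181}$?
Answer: $- \frac{38614941}{3957011} \approx -9.7586$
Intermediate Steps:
$- \frac{8042}{862} + \frac{3940}{-9181} = \left(-8042\right) \frac{1}{862} + 3940 \left(- \frac{1}{9181}\right) = - \frac{4021}{431} - \frac{3940}{9181} = - \frac{38614941}{3957011}$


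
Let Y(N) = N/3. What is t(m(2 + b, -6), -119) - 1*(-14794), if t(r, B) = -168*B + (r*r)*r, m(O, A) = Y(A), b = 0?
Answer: 34778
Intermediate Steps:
Y(N) = N/3 (Y(N) = N*(1/3) = N/3)
m(O, A) = A/3
t(r, B) = r**3 - 168*B (t(r, B) = -168*B + r**2*r = -168*B + r**3 = r**3 - 168*B)
t(m(2 + b, -6), -119) - 1*(-14794) = (((1/3)*(-6))**3 - 168*(-119)) - 1*(-14794) = ((-2)**3 + 19992) + 14794 = (-8 + 19992) + 14794 = 19984 + 14794 = 34778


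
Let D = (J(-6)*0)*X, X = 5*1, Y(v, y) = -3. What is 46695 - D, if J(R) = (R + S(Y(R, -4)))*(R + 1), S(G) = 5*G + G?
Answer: 46695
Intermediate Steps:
X = 5
S(G) = 6*G
J(R) = (1 + R)*(-18 + R) (J(R) = (R + 6*(-3))*(R + 1) = (R - 18)*(1 + R) = (-18 + R)*(1 + R) = (1 + R)*(-18 + R))
D = 0 (D = ((-18 + (-6)**2 - 17*(-6))*0)*5 = ((-18 + 36 + 102)*0)*5 = (120*0)*5 = 0*5 = 0)
46695 - D = 46695 - 1*0 = 46695 + 0 = 46695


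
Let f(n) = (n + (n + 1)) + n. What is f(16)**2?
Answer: 2401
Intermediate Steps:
f(n) = 1 + 3*n (f(n) = (n + (1 + n)) + n = (1 + 2*n) + n = 1 + 3*n)
f(16)**2 = (1 + 3*16)**2 = (1 + 48)**2 = 49**2 = 2401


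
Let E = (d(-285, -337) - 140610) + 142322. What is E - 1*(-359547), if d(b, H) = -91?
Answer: 361168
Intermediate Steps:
E = 1621 (E = (-91 - 140610) + 142322 = -140701 + 142322 = 1621)
E - 1*(-359547) = 1621 - 1*(-359547) = 1621 + 359547 = 361168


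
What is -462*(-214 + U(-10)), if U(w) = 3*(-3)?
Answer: 103026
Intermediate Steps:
U(w) = -9
-462*(-214 + U(-10)) = -462*(-214 - 9) = -462*(-223) = 103026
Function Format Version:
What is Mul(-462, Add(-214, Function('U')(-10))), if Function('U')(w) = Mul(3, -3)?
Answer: 103026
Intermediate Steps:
Function('U')(w) = -9
Mul(-462, Add(-214, Function('U')(-10))) = Mul(-462, Add(-214, -9)) = Mul(-462, -223) = 103026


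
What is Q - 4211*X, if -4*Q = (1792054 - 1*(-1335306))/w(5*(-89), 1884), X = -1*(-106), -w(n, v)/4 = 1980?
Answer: -44180461/99 ≈ -4.4627e+5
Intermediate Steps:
w(n, v) = -7920 (w(n, v) = -4*1980 = -7920)
X = 106
Q = 9773/99 (Q = -(1792054 - 1*(-1335306))/(4*(-7920)) = -(1792054 + 1335306)*(-1)/(4*7920) = -781840*(-1)/7920 = -¼*(-39092/99) = 9773/99 ≈ 98.717)
Q - 4211*X = 9773/99 - 4211*106 = 9773/99 - 1*446366 = 9773/99 - 446366 = -44180461/99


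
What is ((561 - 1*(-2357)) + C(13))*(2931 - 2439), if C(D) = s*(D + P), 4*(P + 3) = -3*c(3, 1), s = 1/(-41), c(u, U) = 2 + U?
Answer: 1435563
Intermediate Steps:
s = -1/41 ≈ -0.024390
P = -21/4 (P = -3 + (-3*(2 + 1))/4 = -3 + (-3*3)/4 = -3 + (¼)*(-9) = -3 - 9/4 = -21/4 ≈ -5.2500)
C(D) = 21/164 - D/41 (C(D) = -(D - 21/4)/41 = -(-21/4 + D)/41 = 21/164 - D/41)
((561 - 1*(-2357)) + C(13))*(2931 - 2439) = ((561 - 1*(-2357)) + (21/164 - 1/41*13))*(2931 - 2439) = ((561 + 2357) + (21/164 - 13/41))*492 = (2918 - 31/164)*492 = (478521/164)*492 = 1435563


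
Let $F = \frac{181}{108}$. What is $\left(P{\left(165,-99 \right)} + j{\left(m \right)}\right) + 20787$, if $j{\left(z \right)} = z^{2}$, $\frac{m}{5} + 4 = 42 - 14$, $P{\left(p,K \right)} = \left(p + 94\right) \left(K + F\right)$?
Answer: $\frac{1077847}{108} \approx 9980.1$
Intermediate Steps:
$F = \frac{181}{108}$ ($F = 181 \cdot \frac{1}{108} = \frac{181}{108} \approx 1.6759$)
$P{\left(p,K \right)} = \left(94 + p\right) \left(\frac{181}{108} + K\right)$ ($P{\left(p,K \right)} = \left(p + 94\right) \left(K + \frac{181}{108}\right) = \left(94 + p\right) \left(\frac{181}{108} + K\right)$)
$m = 120$ ($m = -20 + 5 \left(42 - 14\right) = -20 + 5 \cdot 28 = -20 + 140 = 120$)
$\left(P{\left(165,-99 \right)} + j{\left(m \right)}\right) + 20787 = \left(\left(\frac{8507}{54} + 94 \left(-99\right) + \frac{181}{108} \cdot 165 - 16335\right) + 120^{2}\right) + 20787 = \left(\left(\frac{8507}{54} - 9306 + \frac{9955}{36} - 16335\right) + 14400\right) + 20787 = \left(- \frac{2722349}{108} + 14400\right) + 20787 = - \frac{1167149}{108} + 20787 = \frac{1077847}{108}$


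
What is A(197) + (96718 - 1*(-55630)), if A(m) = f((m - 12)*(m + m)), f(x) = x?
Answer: 225238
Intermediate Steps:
A(m) = 2*m*(-12 + m) (A(m) = (m - 12)*(m + m) = (-12 + m)*(2*m) = 2*m*(-12 + m))
A(197) + (96718 - 1*(-55630)) = 2*197*(-12 + 197) + (96718 - 1*(-55630)) = 2*197*185 + (96718 + 55630) = 72890 + 152348 = 225238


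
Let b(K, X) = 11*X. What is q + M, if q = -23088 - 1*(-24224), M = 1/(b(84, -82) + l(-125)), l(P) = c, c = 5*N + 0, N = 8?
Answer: 979231/862 ≈ 1136.0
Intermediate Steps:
c = 40 (c = 5*8 + 0 = 40 + 0 = 40)
l(P) = 40
M = -1/862 (M = 1/(11*(-82) + 40) = 1/(-902 + 40) = 1/(-862) = -1/862 ≈ -0.0011601)
q = 1136 (q = -23088 + 24224 = 1136)
q + M = 1136 - 1/862 = 979231/862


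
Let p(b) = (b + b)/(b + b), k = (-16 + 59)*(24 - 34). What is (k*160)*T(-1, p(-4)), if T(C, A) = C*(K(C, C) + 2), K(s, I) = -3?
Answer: -68800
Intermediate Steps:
k = -430 (k = 43*(-10) = -430)
p(b) = 1 (p(b) = (2*b)/((2*b)) = (2*b)*(1/(2*b)) = 1)
T(C, A) = -C (T(C, A) = C*(-3 + 2) = C*(-1) = -C)
(k*160)*T(-1, p(-4)) = (-430*160)*(-1*(-1)) = -68800*1 = -68800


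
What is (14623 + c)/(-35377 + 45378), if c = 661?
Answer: 15284/10001 ≈ 1.5282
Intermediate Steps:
(14623 + c)/(-35377 + 45378) = (14623 + 661)/(-35377 + 45378) = 15284/10001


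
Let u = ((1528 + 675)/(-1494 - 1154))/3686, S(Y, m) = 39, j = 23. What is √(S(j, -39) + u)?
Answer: √232214179016837/2440132 ≈ 6.2450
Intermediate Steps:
u = -2203/9760528 (u = (2203/(-2648))*(1/3686) = (2203*(-1/2648))*(1/3686) = -2203/2648*1/3686 = -2203/9760528 ≈ -0.00022571)
√(S(j, -39) + u) = √(39 - 2203/9760528) = √(380658389/9760528) = √232214179016837/2440132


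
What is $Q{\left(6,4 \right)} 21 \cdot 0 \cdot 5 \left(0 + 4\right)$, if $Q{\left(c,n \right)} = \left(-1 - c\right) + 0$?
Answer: $0$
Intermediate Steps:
$Q{\left(c,n \right)} = -1 - c$
$Q{\left(6,4 \right)} 21 \cdot 0 \cdot 5 \left(0 + 4\right) = \left(-1 - 6\right) 21 \cdot 0 \cdot 5 \left(0 + 4\right) = \left(-1 - 6\right) 21 \cdot 0 \cdot 4 = \left(-7\right) 21 \cdot 0 = \left(-147\right) 0 = 0$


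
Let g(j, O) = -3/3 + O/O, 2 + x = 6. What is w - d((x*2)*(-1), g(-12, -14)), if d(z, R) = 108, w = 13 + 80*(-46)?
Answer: -3775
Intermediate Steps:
x = 4 (x = -2 + 6 = 4)
w = -3667 (w = 13 - 3680 = -3667)
g(j, O) = 0 (g(j, O) = -3*⅓ + 1 = -1 + 1 = 0)
w - d((x*2)*(-1), g(-12, -14)) = -3667 - 1*108 = -3667 - 108 = -3775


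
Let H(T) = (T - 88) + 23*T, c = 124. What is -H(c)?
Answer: -2888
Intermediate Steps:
H(T) = -88 + 24*T (H(T) = (-88 + T) + 23*T = -88 + 24*T)
-H(c) = -(-88 + 24*124) = -(-88 + 2976) = -1*2888 = -2888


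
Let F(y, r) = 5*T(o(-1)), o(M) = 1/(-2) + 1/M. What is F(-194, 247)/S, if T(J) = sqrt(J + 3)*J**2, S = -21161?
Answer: -45*sqrt(6)/169288 ≈ -0.00065112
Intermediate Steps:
o(M) = -1/2 + 1/M (o(M) = 1*(-1/2) + 1/M = -1/2 + 1/M)
T(J) = J**2*sqrt(3 + J) (T(J) = sqrt(3 + J)*J**2 = J**2*sqrt(3 + J))
F(y, r) = 45*sqrt(6)/8 (F(y, r) = 5*(((1/2)*(2 - 1*(-1))/(-1))**2*sqrt(3 + (1/2)*(2 - 1*(-1))/(-1))) = 5*(((1/2)*(-1)*(2 + 1))**2*sqrt(3 + (1/2)*(-1)*(2 + 1))) = 5*(((1/2)*(-1)*3)**2*sqrt(3 + (1/2)*(-1)*3)) = 5*((-3/2)**2*sqrt(3 - 3/2)) = 5*(9*sqrt(3/2)/4) = 5*(9*(sqrt(6)/2)/4) = 5*(9*sqrt(6)/8) = 45*sqrt(6)/8)
F(-194, 247)/S = (45*sqrt(6)/8)/(-21161) = (45*sqrt(6)/8)*(-1/21161) = -45*sqrt(6)/169288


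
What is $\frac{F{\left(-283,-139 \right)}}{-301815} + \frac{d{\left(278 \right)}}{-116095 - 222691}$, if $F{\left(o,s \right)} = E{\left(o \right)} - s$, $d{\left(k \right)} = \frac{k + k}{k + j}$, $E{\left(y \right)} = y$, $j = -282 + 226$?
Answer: $\frac{296180603}{630545962305} \approx 0.00046972$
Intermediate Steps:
$j = -56$
$d{\left(k \right)} = \frac{2 k}{-56 + k}$ ($d{\left(k \right)} = \frac{k + k}{k - 56} = \frac{2 k}{-56 + k}$)
$F{\left(o,s \right)} = o - s$
$\frac{F{\left(-283,-139 \right)}}{-301815} + \frac{d{\left(278 \right)}}{-116095 - 222691} = \frac{-283 - -139}{-301815} + \frac{2 \cdot 278 \frac{1}{-56 + 278}}{-116095 - 222691} = \left(-283 + 139\right) \left(- \frac{1}{301815}\right) + \frac{2 \cdot 278 \cdot \frac{1}{222}}{-338786} = \left(-144\right) \left(- \frac{1}{301815}\right) + 2 \cdot 278 \cdot \frac{1}{222} \left(- \frac{1}{338786}\right) = \frac{16}{33535} + \frac{278}{111} \left(- \frac{1}{338786}\right) = \frac{16}{33535} - \frac{139}{18802623} = \frac{296180603}{630545962305}$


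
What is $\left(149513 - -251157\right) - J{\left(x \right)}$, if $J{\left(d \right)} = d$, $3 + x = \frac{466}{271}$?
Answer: $\frac{108581917}{271} \approx 4.0067 \cdot 10^{5}$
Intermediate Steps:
$x = - \frac{347}{271}$ ($x = -3 + \frac{466}{271} = - \frac{347}{271} \approx -1.2804$)
$\left(149513 - -251157\right) - J{\left(x \right)} = \left(149513 - -251157\right) - - \frac{347}{271} = \left(149513 + 251157\right) + \frac{347}{271} = 400670 + \frac{347}{271} = \frac{108581917}{271}$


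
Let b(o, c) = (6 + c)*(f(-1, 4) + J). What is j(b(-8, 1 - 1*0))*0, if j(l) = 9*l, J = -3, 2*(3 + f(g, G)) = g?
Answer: 0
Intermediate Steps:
f(g, G) = -3 + g/2
b(o, c) = -39 - 13*c/2 (b(o, c) = (6 + c)*((-3 + (½)*(-1)) - 3) = (6 + c)*((-3 - ½) - 3) = (6 + c)*(-7/2 - 3) = (6 + c)*(-13/2) = -39 - 13*c/2)
j(b(-8, 1 - 1*0))*0 = (9*(-39 - 13*(1 - 1*0)/2))*0 = (9*(-39 - 13*(1 + 0)/2))*0 = (9*(-39 - 13/2*1))*0 = (9*(-39 - 13/2))*0 = (9*(-91/2))*0 = -819/2*0 = 0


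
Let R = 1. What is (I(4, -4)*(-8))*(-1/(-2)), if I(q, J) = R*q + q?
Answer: -32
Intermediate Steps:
I(q, J) = 2*q (I(q, J) = 1*q + q = q + q = 2*q)
(I(4, -4)*(-8))*(-1/(-2)) = ((2*4)*(-8))*(-1/(-2)) = (8*(-8))*(-1*(-½)) = -64*½ = -32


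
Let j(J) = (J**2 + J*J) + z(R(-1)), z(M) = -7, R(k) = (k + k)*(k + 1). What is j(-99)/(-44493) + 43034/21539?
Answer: 1492655057/958334727 ≈ 1.5576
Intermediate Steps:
R(k) = 2*k*(1 + k) (R(k) = (2*k)*(1 + k) = 2*k*(1 + k))
j(J) = -7 + 2*J**2 (j(J) = (J**2 + J*J) - 7 = (J**2 + J**2) - 7 = 2*J**2 - 7 = -7 + 2*J**2)
j(-99)/(-44493) + 43034/21539 = (-7 + 2*(-99)**2)/(-44493) + 43034/21539 = (-7 + 2*9801)*(-1/44493) + 43034*(1/21539) = (-7 + 19602)*(-1/44493) + 43034/21539 = 19595*(-1/44493) + 43034/21539 = -19595/44493 + 43034/21539 = 1492655057/958334727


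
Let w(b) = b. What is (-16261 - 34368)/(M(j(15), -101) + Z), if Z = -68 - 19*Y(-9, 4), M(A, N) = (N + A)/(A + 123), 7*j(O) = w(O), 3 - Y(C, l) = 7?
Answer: -11087751/1579 ≈ -7022.0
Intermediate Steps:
Y(C, l) = -4 (Y(C, l) = 3 - 1*7 = 3 - 7 = -4)
j(O) = O/7
M(A, N) = (A + N)/(123 + A)
Z = 8 (Z = -68 - 19*(-4) = -68 + 76 = 8)
(-16261 - 34368)/(M(j(15), -101) + Z) = (-16261 - 34368)/(((1/7)*15 - 101)/(123 + (1/7)*15) + 8) = -50629/((15/7 - 101)/(123 + 15/7) + 8) = -50629/(-692/7/(876/7) + 8) = -50629/((7/876)*(-692/7) + 8) = -50629/(-173/219 + 8) = -50629/1579/219 = -50629*219/1579 = -11087751/1579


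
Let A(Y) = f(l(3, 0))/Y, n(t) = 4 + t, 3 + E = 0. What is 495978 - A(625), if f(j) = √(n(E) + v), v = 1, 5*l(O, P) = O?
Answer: 495978 - √2/625 ≈ 4.9598e+5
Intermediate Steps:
l(O, P) = O/5
E = -3 (E = -3 + 0 = -3)
f(j) = √2 (f(j) = √((4 - 3) + 1) = √(1 + 1) = √2)
A(Y) = √2/Y
495978 - A(625) = 495978 - √2/625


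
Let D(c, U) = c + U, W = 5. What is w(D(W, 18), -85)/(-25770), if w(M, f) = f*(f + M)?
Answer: -527/2577 ≈ -0.20450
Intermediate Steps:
D(c, U) = U + c
w(M, f) = f*(M + f)
w(D(W, 18), -85)/(-25770) = -85*((18 + 5) - 85)/(-25770) = -85*(23 - 85)*(-1/25770) = -85*(-62)*(-1/25770) = 5270*(-1/25770) = -527/2577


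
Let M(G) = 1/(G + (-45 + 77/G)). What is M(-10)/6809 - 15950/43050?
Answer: -151321903/408424247 ≈ -0.37050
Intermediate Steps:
M(G) = 1/(-45 + G + 77/G)
M(-10)/6809 - 15950/43050 = -10/(77 + (-10)² - 45*(-10))/6809 - 15950/43050 = -10/(77 + 100 + 450)*(1/6809) - 15950*1/43050 = -10/627*(1/6809) - 319/861 = -10*1/627*(1/6809) - 319/861 = -10/627*1/6809 - 319/861 = -10/4269243 - 319/861 = -151321903/408424247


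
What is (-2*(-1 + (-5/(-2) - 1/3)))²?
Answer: 49/9 ≈ 5.4444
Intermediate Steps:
(-2*(-1 + (-5/(-2) - 1/3)))² = (-2*(-1 + (-5*(-½) - 1*⅓)))² = (-2*(-1 + (5/2 - ⅓)))² = (-2*(-1 + 13/6))² = (-2*7/6)² = (-7/3)² = 49/9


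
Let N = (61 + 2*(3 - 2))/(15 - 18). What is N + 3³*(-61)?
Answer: -1668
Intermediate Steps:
N = -21 (N = (61 + 2*1)/(-3) = (61 + 2)*(-⅓) = 63*(-⅓) = -21)
N + 3³*(-61) = -21 + 3³*(-61) = -21 + 27*(-61) = -21 - 1647 = -1668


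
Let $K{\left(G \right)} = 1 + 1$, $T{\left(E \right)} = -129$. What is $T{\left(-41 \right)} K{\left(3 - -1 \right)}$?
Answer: $-258$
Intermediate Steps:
$K{\left(G \right)} = 2$
$T{\left(-41 \right)} K{\left(3 - -1 \right)} = \left(-129\right) 2 = -258$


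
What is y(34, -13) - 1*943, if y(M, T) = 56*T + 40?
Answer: -1631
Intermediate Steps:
y(M, T) = 40 + 56*T
y(34, -13) - 1*943 = (40 + 56*(-13)) - 1*943 = (40 - 728) - 943 = -688 - 943 = -1631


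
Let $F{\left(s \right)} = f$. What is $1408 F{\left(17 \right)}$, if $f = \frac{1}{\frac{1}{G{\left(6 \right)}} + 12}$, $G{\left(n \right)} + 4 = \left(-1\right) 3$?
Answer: $\frac{9856}{83} \approx 118.75$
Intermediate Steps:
$G{\left(n \right)} = -7$ ($G{\left(n \right)} = -4 - 3 = -7$)
$f = \frac{7}{83}$ ($f = \frac{1}{\frac{1}{-7} + 12} = \frac{1}{- \frac{1}{7} + 12} = \frac{1}{\frac{83}{7}} = \frac{7}{83} \approx 0.084337$)
$F{\left(s \right)} = \frac{7}{83}$
$1408 F{\left(17 \right)} = 1408 \cdot \frac{7}{83} = \frac{9856}{83}$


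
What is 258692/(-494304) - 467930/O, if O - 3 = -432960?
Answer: 9941429873/17834364744 ≈ 0.55743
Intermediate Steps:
O = -432957 (O = 3 - 432960 = -432957)
258692/(-494304) - 467930/O = 258692/(-494304) - 467930/(-432957) = 258692*(-1/494304) - 467930*(-1/432957) = -64673/123576 + 467930/432957 = 9941429873/17834364744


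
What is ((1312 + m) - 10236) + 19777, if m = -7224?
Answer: 3629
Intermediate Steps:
((1312 + m) - 10236) + 19777 = ((1312 - 7224) - 10236) + 19777 = (-5912 - 10236) + 19777 = -16148 + 19777 = 3629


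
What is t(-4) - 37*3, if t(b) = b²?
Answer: -95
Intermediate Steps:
t(-4) - 37*3 = (-4)² - 37*3 = 16 - 111 = -95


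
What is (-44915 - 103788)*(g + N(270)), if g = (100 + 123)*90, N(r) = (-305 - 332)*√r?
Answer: -2984469210 + 284171433*√30 ≈ -1.4280e+9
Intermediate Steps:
N(r) = -637*√r
g = 20070 (g = 223*90 = 20070)
(-44915 - 103788)*(g + N(270)) = (-44915 - 103788)*(20070 - 1911*√30) = -148703*(20070 - 1911*√30) = -2984469210 + 284171433*√30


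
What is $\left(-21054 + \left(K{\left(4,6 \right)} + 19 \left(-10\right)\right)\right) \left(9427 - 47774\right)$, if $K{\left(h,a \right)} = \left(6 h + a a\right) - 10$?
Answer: $812726318$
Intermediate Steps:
$K{\left(h,a \right)} = -10 + a^{2} + 6 h$ ($K{\left(h,a \right)} = \left(6 h + a^{2}\right) - 10 = \left(a^{2} + 6 h\right) - 10 = -10 + a^{2} + 6 h$)
$\left(-21054 + \left(K{\left(4,6 \right)} + 19 \left(-10\right)\right)\right) \left(9427 - 47774\right) = \left(-21054 + \left(\left(-10 + 6^{2} + 6 \cdot 4\right) + 19 \left(-10\right)\right)\right) \left(9427 - 47774\right) = \left(-21054 + \left(\left(-10 + 36 + 24\right) - 190\right)\right) \left(-38347\right) = \left(-21054 + \left(50 - 190\right)\right) \left(-38347\right) = \left(-21054 - 140\right) \left(-38347\right) = \left(-21194\right) \left(-38347\right) = 812726318$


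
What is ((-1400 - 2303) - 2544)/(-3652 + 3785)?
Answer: -6247/133 ≈ -46.970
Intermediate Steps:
((-1400 - 2303) - 2544)/(-3652 + 3785) = (-3703 - 2544)/133 = -6247*1/133 = -6247/133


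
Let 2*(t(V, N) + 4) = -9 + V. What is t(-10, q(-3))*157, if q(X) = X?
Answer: -4239/2 ≈ -2119.5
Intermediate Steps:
t(V, N) = -17/2 + V/2 (t(V, N) = -4 + (-9 + V)/2 = -4 + (-9/2 + V/2) = -17/2 + V/2)
t(-10, q(-3))*157 = (-17/2 + (1/2)*(-10))*157 = (-17/2 - 5)*157 = -27/2*157 = -4239/2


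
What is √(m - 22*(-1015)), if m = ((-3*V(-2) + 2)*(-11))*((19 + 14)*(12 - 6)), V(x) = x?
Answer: √4906 ≈ 70.043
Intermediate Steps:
m = -17424 (m = ((-3*(-2) + 2)*(-11))*((19 + 14)*(12 - 6)) = ((6 + 2)*(-11))*(33*6) = (8*(-11))*198 = -88*198 = -17424)
√(m - 22*(-1015)) = √(-17424 - 22*(-1015)) = √(-17424 + 22330) = √4906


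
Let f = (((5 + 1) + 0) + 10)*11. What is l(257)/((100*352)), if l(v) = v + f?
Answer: 433/35200 ≈ 0.012301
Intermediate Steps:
f = 176 (f = ((6 + 0) + 10)*11 = (6 + 10)*11 = 16*11 = 176)
l(v) = 176 + v (l(v) = v + 176 = 176 + v)
l(257)/((100*352)) = (176 + 257)/((100*352)) = 433/35200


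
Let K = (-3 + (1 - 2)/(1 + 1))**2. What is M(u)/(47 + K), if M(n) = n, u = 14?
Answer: 56/237 ≈ 0.23629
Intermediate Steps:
K = 49/4 (K = (-3 - 1/2)**2 = (-7/2)**2 = 49/4 ≈ 12.250)
M(u)/(47 + K) = 14/(47 + 49/4) = 14/(237/4) = 14*(4/237) = 56/237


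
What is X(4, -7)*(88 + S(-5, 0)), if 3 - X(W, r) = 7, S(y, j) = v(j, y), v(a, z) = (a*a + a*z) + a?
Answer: -352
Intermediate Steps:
v(a, z) = a + a**2 + a*z (v(a, z) = (a**2 + a*z) + a = a + a**2 + a*z)
S(y, j) = j*(1 + j + y)
X(W, r) = -4 (X(W, r) = 3 - 1*7 = 3 - 7 = -4)
X(4, -7)*(88 + S(-5, 0)) = -4*(88 + 0*(1 + 0 - 5)) = -4*(88 + 0*(-4)) = -4*(88 + 0) = -4*88 = -352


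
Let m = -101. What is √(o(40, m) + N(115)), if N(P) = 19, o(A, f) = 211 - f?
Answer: √331 ≈ 18.193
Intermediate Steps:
√(o(40, m) + N(115)) = √((211 - 1*(-101)) + 19) = √((211 + 101) + 19) = √(312 + 19) = √331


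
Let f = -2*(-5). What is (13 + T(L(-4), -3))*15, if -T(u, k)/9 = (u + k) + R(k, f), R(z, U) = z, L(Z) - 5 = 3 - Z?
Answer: -615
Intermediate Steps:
L(Z) = 8 - Z (L(Z) = 5 + (3 - Z) = 8 - Z)
f = 10
T(u, k) = -18*k - 9*u (T(u, k) = -9*((u + k) + k) = -9*((k + u) + k) = -9*(u + 2*k) = -18*k - 9*u)
(13 + T(L(-4), -3))*15 = (13 + (-18*(-3) - 9*(8 - 1*(-4))))*15 = (13 + (54 - 9*(8 + 4)))*15 = (13 + (54 - 9*12))*15 = (13 + (54 - 108))*15 = (13 - 54)*15 = -41*15 = -615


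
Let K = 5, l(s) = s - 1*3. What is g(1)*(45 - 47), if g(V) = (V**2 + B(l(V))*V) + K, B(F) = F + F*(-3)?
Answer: -20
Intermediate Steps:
l(s) = -3 + s (l(s) = s - 3 = -3 + s)
B(F) = -2*F (B(F) = F - 3*F = -2*F)
g(V) = 5 + V**2 + V*(6 - 2*V) (g(V) = (V**2 + (-2*(-3 + V))*V) + 5 = (V**2 + (6 - 2*V)*V) + 5 = (V**2 + V*(6 - 2*V)) + 5 = 5 + V**2 + V*(6 - 2*V))
g(1)*(45 - 47) = (5 - 1*1**2 + 6*1)*(45 - 47) = (5 - 1*1 + 6)*(-2) = (5 - 1 + 6)*(-2) = 10*(-2) = -20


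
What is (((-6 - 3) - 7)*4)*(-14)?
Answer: 896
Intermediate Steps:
(((-6 - 3) - 7)*4)*(-14) = ((-9 - 7)*4)*(-14) = -16*4*(-14) = -64*(-14) = 896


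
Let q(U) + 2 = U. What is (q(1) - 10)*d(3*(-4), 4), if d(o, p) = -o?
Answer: -132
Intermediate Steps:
q(U) = -2 + U
(q(1) - 10)*d(3*(-4), 4) = ((-2 + 1) - 10)*(-3*(-4)) = (-1 - 10)*(-1*(-12)) = -11*12 = -132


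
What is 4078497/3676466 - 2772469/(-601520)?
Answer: 6323092764997/1105733914160 ≈ 5.7185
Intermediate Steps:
4078497/3676466 - 2772469/(-601520) = 4078497*(1/3676466) - 2772469*(-1/601520) = 4078497/3676466 + 2772469/601520 = 6323092764997/1105733914160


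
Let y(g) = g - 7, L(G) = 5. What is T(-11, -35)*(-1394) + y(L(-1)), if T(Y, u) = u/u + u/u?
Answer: -2790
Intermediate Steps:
y(g) = -7 + g
T(Y, u) = 2 (T(Y, u) = 1 + 1 = 2)
T(-11, -35)*(-1394) + y(L(-1)) = 2*(-1394) + (-7 + 5) = -2788 - 2 = -2790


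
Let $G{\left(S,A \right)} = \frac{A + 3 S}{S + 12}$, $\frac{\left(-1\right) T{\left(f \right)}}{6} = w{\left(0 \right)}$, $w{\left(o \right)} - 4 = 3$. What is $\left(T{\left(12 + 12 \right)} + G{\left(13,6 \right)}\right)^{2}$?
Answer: $\frac{40401}{25} \approx 1616.0$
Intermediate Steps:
$w{\left(o \right)} = 7$ ($w{\left(o \right)} = 4 + 3 = 7$)
$T{\left(f \right)} = -42$ ($T{\left(f \right)} = \left(-6\right) 7 = -42$)
$G{\left(S,A \right)} = \frac{A + 3 S}{12 + S}$
$\left(T{\left(12 + 12 \right)} + G{\left(13,6 \right)}\right)^{2} = \left(-42 + \frac{6 + 3 \cdot 13}{12 + 13}\right)^{2} = \left(-42 + \frac{6 + 39}{25}\right)^{2} = \left(-42 + \frac{1}{25} \cdot 45\right)^{2} = \left(-42 + \frac{9}{5}\right)^{2} = \left(- \frac{201}{5}\right)^{2} = \frac{40401}{25}$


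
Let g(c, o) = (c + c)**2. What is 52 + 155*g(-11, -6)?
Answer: 75072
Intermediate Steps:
g(c, o) = 4*c**2 (g(c, o) = (2*c)**2 = 4*c**2)
52 + 155*g(-11, -6) = 52 + 155*(4*(-11)**2) = 52 + 155*(4*121) = 52 + 155*484 = 52 + 75020 = 75072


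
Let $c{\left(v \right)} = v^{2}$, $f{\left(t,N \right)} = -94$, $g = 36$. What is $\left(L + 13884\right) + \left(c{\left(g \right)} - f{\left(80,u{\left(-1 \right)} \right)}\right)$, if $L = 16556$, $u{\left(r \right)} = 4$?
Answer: $31830$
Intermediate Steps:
$\left(L + 13884\right) + \left(c{\left(g \right)} - f{\left(80,u{\left(-1 \right)} \right)}\right) = \left(16556 + 13884\right) - \left(-94 - 36^{2}\right) = 30440 + \left(1296 + 94\right) = 30440 + 1390 = 31830$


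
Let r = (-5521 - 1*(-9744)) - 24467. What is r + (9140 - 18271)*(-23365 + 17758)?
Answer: 51177273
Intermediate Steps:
r = -20244 (r = (-5521 + 9744) - 24467 = 4223 - 24467 = -20244)
r + (9140 - 18271)*(-23365 + 17758) = -20244 + (9140 - 18271)*(-23365 + 17758) = -20244 - 9131*(-5607) = -20244 + 51197517 = 51177273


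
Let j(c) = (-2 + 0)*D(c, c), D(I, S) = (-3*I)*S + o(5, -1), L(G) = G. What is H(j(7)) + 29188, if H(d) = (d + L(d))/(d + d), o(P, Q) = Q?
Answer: 29189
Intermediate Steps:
D(I, S) = -1 - 3*I*S (D(I, S) = (-3*I)*S - 1 = -3*I*S - 1 = -1 - 3*I*S)
j(c) = 2 + 6*c² (j(c) = (-2 + 0)*(-1 - 3*c*c) = -2*(-1 - 3*c²) = 2 + 6*c²)
H(d) = 1 (H(d) = (d + d)/(d + d) = (2*d)/((2*d)) = (2*d)*(1/(2*d)) = 1)
H(j(7)) + 29188 = 1 + 29188 = 29189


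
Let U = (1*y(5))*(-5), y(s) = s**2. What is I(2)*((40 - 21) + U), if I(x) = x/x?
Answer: -106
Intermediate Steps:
I(x) = 1
U = -125 (U = (1*5**2)*(-5) = (1*25)*(-5) = 25*(-5) = -125)
I(2)*((40 - 21) + U) = 1*((40 - 21) - 125) = 1*(19 - 125) = 1*(-106) = -106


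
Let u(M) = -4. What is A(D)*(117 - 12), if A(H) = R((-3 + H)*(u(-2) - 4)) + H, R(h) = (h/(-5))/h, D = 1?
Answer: 84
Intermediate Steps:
R(h) = -⅕ (R(h) = (h*(-⅕))/h = (-h/5)/h = -⅕)
A(H) = -⅕ + H
A(D)*(117 - 12) = (-⅕ + 1)*(117 - 12) = (⅘)*105 = 84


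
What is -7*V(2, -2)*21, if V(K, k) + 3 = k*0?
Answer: 441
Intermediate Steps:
V(K, k) = -3 (V(K, k) = -3 + k*0 = -3 + 0 = -3)
-7*V(2, -2)*21 = -7*(-3)*21 = 21*21 = 441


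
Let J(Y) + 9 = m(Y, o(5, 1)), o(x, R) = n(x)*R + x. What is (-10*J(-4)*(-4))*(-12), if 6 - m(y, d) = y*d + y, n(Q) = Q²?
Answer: -58080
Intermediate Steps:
o(x, R) = x + R*x² (o(x, R) = x²*R + x = R*x² + x = x + R*x²)
m(y, d) = 6 - y - d*y (m(y, d) = 6 - (y*d + y) = 6 - (d*y + y) = 6 - (y + d*y) = 6 + (-y - d*y) = 6 - y - d*y)
J(Y) = -3 - 31*Y (J(Y) = -9 + (6 - Y - 5*(1 + 1*5)*Y) = -9 + (6 - Y - 5*(1 + 5)*Y) = -9 + (6 - Y - 5*6*Y) = -9 + (6 - Y - 1*30*Y) = -9 + (6 - Y - 30*Y) = -9 + (6 - 31*Y) = -3 - 31*Y)
(-10*J(-4)*(-4))*(-12) = (-10*(-3 - 31*(-4))*(-4))*(-12) = (-10*(-3 + 124)*(-4))*(-12) = (-10*121*(-4))*(-12) = (-5*242*(-4))*(-12) = -1210*(-4)*(-12) = 4840*(-12) = -58080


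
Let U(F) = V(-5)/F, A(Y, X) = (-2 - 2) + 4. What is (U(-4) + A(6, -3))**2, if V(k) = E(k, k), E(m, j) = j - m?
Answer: 0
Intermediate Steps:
V(k) = 0 (V(k) = k - k = 0)
A(Y, X) = 0 (A(Y, X) = -4 + 4 = 0)
U(F) = 0 (U(F) = 0/F = 0)
(U(-4) + A(6, -3))**2 = (0 + 0)**2 = 0**2 = 0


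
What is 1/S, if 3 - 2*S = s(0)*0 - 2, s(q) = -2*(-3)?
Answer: ⅖ ≈ 0.40000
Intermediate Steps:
s(q) = 6
S = 5/2 (S = 3/2 - (6*0 - 2)/2 = 3/2 - (0 - 2)/2 = 3/2 - ½*(-2) = 3/2 + 1 = 5/2 ≈ 2.5000)
1/S = 1/(5/2) = ⅖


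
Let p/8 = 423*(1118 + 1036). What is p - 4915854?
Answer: 2373282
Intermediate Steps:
p = 7289136 (p = 8*(423*(1118 + 1036)) = 8*(423*2154) = 8*911142 = 7289136)
p - 4915854 = 7289136 - 4915854 = 2373282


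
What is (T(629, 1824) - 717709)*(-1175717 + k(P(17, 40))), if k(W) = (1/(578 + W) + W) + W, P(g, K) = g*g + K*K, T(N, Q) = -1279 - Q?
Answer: 2083992561531744/2467 ≈ 8.4475e+11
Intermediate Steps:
P(g, K) = K² + g² (P(g, K) = g² + K² = K² + g²)
k(W) = 1/(578 + W) + 2*W (k(W) = (W + 1/(578 + W)) + W = 1/(578 + W) + 2*W)
(T(629, 1824) - 717709)*(-1175717 + k(P(17, 40))) = ((-1279 - 1*1824) - 717709)*(-1175717 + (1 + 2*(40² + 17²)² + 1156*(40² + 17²))/(578 + (40² + 17²))) = ((-1279 - 1824) - 717709)*(-1175717 + (1 + 2*(1600 + 289)² + 1156*(1600 + 289))/(578 + (1600 + 289))) = (-3103 - 717709)*(-1175717 + (1 + 2*1889² + 1156*1889)/(578 + 1889)) = -720812*(-1175717 + (1 + 2*3568321 + 2183684)/2467) = -720812*(-1175717 + (1 + 7136642 + 2183684)/2467) = -720812*(-1175717 + (1/2467)*9320327) = -720812*(-1175717 + 9320327/2467) = -720812*(-2891173512/2467) = 2083992561531744/2467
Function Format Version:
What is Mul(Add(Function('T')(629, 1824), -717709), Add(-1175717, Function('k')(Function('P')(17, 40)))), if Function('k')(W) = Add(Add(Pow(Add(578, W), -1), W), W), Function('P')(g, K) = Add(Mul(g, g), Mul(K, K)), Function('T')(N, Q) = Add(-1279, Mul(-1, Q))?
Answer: Rational(2083992561531744, 2467) ≈ 8.4475e+11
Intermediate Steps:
Function('P')(g, K) = Add(Pow(K, 2), Pow(g, 2)) (Function('P')(g, K) = Add(Pow(g, 2), Pow(K, 2)) = Add(Pow(K, 2), Pow(g, 2)))
Function('k')(W) = Add(Pow(Add(578, W), -1), Mul(2, W)) (Function('k')(W) = Add(Add(W, Pow(Add(578, W), -1)), W) = Add(Pow(Add(578, W), -1), Mul(2, W)))
Mul(Add(Function('T')(629, 1824), -717709), Add(-1175717, Function('k')(Function('P')(17, 40)))) = Mul(Add(Add(-1279, Mul(-1, 1824)), -717709), Add(-1175717, Mul(Pow(Add(578, Add(Pow(40, 2), Pow(17, 2))), -1), Add(1, Mul(2, Pow(Add(Pow(40, 2), Pow(17, 2)), 2)), Mul(1156, Add(Pow(40, 2), Pow(17, 2))))))) = Mul(Add(Add(-1279, -1824), -717709), Add(-1175717, Mul(Pow(Add(578, Add(1600, 289)), -1), Add(1, Mul(2, Pow(Add(1600, 289), 2)), Mul(1156, Add(1600, 289)))))) = Mul(Add(-3103, -717709), Add(-1175717, Mul(Pow(Add(578, 1889), -1), Add(1, Mul(2, Pow(1889, 2)), Mul(1156, 1889))))) = Mul(-720812, Add(-1175717, Mul(Pow(2467, -1), Add(1, Mul(2, 3568321), 2183684)))) = Mul(-720812, Add(-1175717, Mul(Rational(1, 2467), Add(1, 7136642, 2183684)))) = Mul(-720812, Add(-1175717, Mul(Rational(1, 2467), 9320327))) = Mul(-720812, Add(-1175717, Rational(9320327, 2467))) = Mul(-720812, Rational(-2891173512, 2467)) = Rational(2083992561531744, 2467)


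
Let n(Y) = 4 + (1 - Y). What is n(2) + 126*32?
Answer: 4035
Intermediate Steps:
n(Y) = 5 - Y
n(2) + 126*32 = (5 - 1*2) + 126*32 = (5 - 2) + 4032 = 3 + 4032 = 4035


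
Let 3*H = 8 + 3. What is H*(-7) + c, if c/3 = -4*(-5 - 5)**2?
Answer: -3677/3 ≈ -1225.7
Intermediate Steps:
c = -1200 (c = 3*(-4*(-5 - 5)**2) = 3*(-4*(-10)**2) = 3*(-4*100) = 3*(-400) = -1200)
H = 11/3 (H = (8 + 3)/3 = (1/3)*11 = 11/3 ≈ 3.6667)
H*(-7) + c = (11/3)*(-7) - 1200 = -77/3 - 1200 = -3677/3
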